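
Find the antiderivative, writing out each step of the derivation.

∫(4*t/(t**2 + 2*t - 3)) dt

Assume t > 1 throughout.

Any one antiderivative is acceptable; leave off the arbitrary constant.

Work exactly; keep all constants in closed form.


Step 1. Decompose ∫(4*t/(t**2 + 2*t - 3)) dt by partial fractions, 4*t/(t**2 + 2*t - 3) = 3/(t + 3) + 1/(t - 1): now ∫(1/(t - 1)) dt + ∫(3/(t + 3)) dt.
Step 2. Evaluate the standard form [assuming t > -3]: now 3*log(t + 3) + ∫(1/(t - 1)) dt.
Step 3. Evaluate the standard form [assuming t > 1]: now log(t - 1) + 3*log(t + 3).
Answer: log(t - 1) + 3*log(t + 3).


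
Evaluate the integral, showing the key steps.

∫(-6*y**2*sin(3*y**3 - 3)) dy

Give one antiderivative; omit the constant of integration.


Step 1. Substitute u = y**3 - 1, turning ∫(-6*y**2*sin(3*y**3 - 3)) dy into ∫(-2*sin(3*u)) du: now ∫(-2*sin(3*u)) du.
Step 2. Evaluate the standard form: now 2*cos(3*u)/3.
Step 3. Substitute back u = y**3 - 1: now 2*cos(3*y**3 - 3)/3.
Answer: 2*cos(3*y**3 - 3)/3.


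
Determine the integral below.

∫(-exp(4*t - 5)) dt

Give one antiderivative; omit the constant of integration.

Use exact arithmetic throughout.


Answer: -exp(4*t - 5)/4.


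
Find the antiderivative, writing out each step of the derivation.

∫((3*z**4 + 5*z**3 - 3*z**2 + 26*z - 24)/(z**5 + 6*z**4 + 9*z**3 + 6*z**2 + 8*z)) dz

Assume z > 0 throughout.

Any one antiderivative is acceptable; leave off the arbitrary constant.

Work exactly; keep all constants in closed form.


Step 1. Decompose ∫((3*z**4 + 5*z**3 - 3*z**2 + 26*z - 24)/(z**5 + 6*z**4 + 9*z**3 + 6*z**2 + 8*z)) dz by partial fractions, (3*z**4 + 5*z**3 - 3*z**2 + 26*z - 24)/(z**5 + 6*z**4 + 9*z**3 + 6*z**2 + 8*z) = 3/(z**2 + 1) + 2/(z + 4) + 4/(z + 2) - 3/z: now ∫(-3/z) dz + ∫(4/(z + 2)) dz + ∫(2/(z + 4)) dz + ∫(3/(z**2 + 1)) dz.
Step 2. Evaluate the standard form [assuming z > -4]: now 2*log(z + 4) + ∫(-3/z) dz + ∫(4/(z + 2)) dz + ∫(3/(z**2 + 1)) dz.
Step 3. Evaluate the standard form [assuming z > -2]: now 4*log(z + 2) + 2*log(z + 4) + ∫(-3/z) dz + ∫(3/(z**2 + 1)) dz.
Step 4. Evaluate the standard form [assuming z > 0]: now -3*log(z) + 4*log(z + 2) + 2*log(z + 4) + ∫(3/(z**2 + 1)) dz.
Step 5. Evaluate the standard form: now -3*log(z) + 4*log(z + 2) + 2*log(z + 4) + 3*atan(z).
Answer: -3*log(z) + 4*log(z + 2) + 2*log(z + 4) + 3*atan(z).


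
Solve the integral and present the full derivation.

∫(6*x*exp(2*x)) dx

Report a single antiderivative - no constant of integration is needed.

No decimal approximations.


Step 1. Integrate ∫(6*x*exp(2*x)) dx by parts with u = x, dv = (6*exp(2*x)) dx, so v = 3*exp(2*x): now 3*x*exp(2*x) + ∫(-3*exp(2*x)) dx.
Step 2. Evaluate the standard form: now 3*x*exp(2*x) - 3*exp(2*x)/2.
Answer: 3*x*exp(2*x) - 3*exp(2*x)/2.


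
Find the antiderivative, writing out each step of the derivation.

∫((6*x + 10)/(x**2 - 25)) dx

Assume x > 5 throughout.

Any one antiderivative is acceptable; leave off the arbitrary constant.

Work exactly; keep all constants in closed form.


Step 1. Decompose ∫((6*x + 10)/(x**2 - 25)) dx by partial fractions, (6*x + 10)/(x**2 - 25) = 2/(x + 5) + 4/(x - 5): now ∫(4/(x - 5)) dx + ∫(2/(x + 5)) dx.
Step 2. Evaluate the standard form [assuming x > 5]: now 4*log(x - 5) + ∫(2/(x + 5)) dx.
Step 3. Evaluate the standard form [assuming x > -5]: now 4*log(x - 5) + 2*log(x + 5).
Answer: 4*log(x - 5) + 2*log(x + 5).


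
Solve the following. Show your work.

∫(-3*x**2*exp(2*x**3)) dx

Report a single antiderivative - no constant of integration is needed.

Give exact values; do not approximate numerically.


Step 1. Substitute u = x**3, turning ∫(-3*x**2*exp(2*x**3)) dx into ∫(-exp(2*u)) du: now ∫(-exp(2*u)) du.
Step 2. Evaluate the standard form: now -exp(2*u)/2.
Step 3. Substitute back u = x**3: now -exp(2*x**3)/2.
Answer: -exp(2*x**3)/2.


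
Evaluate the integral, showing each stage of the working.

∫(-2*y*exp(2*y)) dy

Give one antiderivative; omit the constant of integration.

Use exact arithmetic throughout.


Step 1. Integrate ∫(-2*y*exp(2*y)) dy by parts with u = y, dv = (-2*exp(2*y)) dy, so v = -exp(2*y): now -y*exp(2*y) + ∫(exp(2*y)) dy.
Step 2. Evaluate the standard form: now -y*exp(2*y) + exp(2*y)/2.
Answer: -y*exp(2*y) + exp(2*y)/2.


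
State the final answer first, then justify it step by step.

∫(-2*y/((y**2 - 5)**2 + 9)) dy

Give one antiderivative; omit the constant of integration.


The answer is -atan(y**2/3 - 5/3)/3.
Step 1. Substitute u = y**2 - 5, turning ∫(-2*y/((y**2 - 5)**2 + 9)) dy into ∫(-1/(u**2 + 9)) du: now ∫(-1/(u**2 + 9)) du.
Step 2. Evaluate the standard form: now -atan(u/3)/3.
Step 3. Substitute back u = y**2 - 5: now -atan(y**2/3 - 5/3)/3.
Answer: -atan(y**2/3 - 5/3)/3.


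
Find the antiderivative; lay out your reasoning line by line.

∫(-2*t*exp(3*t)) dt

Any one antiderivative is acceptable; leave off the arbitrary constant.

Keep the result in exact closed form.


Step 1. Integrate ∫(-2*t*exp(3*t)) dt by parts with u = t, dv = (-2*exp(3*t)) dt, so v = -2*exp(3*t)/3: now -2*t*exp(3*t)/3 + ∫(2*exp(3*t)/3) dt.
Step 2. Evaluate the standard form: now -2*t*exp(3*t)/3 + 2*exp(3*t)/9.
Answer: -2*t*exp(3*t)/3 + 2*exp(3*t)/9.


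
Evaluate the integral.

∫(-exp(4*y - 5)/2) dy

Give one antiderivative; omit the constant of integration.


Answer: -exp(4*y - 5)/8.


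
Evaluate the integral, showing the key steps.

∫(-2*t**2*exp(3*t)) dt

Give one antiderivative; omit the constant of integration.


Step 1. Integrate ∫(-2*t**2*exp(3*t)) dt by parts with u = t**2, dv = (-2*exp(3*t)) dt, so v = -2*exp(3*t)/3: now -2*t**2*exp(3*t)/3 + ∫(4*t*exp(3*t)/3) dt.
Step 2. Integrate ∫(4*t*exp(3*t)/3) dt by parts with u = t, dv = (4*exp(3*t)/3) dt, so v = 4*exp(3*t)/9: now -2*t**2*exp(3*t)/3 + 4*t*exp(3*t)/9 + ∫(-4*exp(3*t)/9) dt.
Step 3. Evaluate the standard form: now -2*t**2*exp(3*t)/3 + 4*t*exp(3*t)/9 - 4*exp(3*t)/27.
Answer: -2*t**2*exp(3*t)/3 + 4*t*exp(3*t)/9 - 4*exp(3*t)/27.


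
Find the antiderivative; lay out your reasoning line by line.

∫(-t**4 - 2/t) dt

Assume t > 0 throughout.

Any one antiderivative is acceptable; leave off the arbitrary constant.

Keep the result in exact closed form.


Step 1. Rewrite: now ∫(-2/t) dt + ∫(-t**4) dt.
Step 2. Evaluate the standard form: now -t**5/5 + ∫(-2/t) dt.
Step 3. Evaluate the standard form [assuming t > 0]: now -t**5/5 - 2*log(t).
Answer: -t**5/5 - 2*log(t).


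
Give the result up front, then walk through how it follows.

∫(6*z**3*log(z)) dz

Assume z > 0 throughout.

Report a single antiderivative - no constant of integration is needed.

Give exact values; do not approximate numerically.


The answer is 3*z**4*log(z)/2 - 3*z**4/8.
Step 1. Integrate ∫(6*z**3*log(z)) dz by parts with u = log(z), dv = (6*z**3) dz, so v = 3*z**4/2 [assuming z > 0]: now 3*z**4*log(z)/2 + ∫(-3*z**3/2) dz.
Step 2. Evaluate the standard form: now 3*z**4*log(z)/2 - 3*z**4/8.
Answer: 3*z**4*log(z)/2 - 3*z**4/8.


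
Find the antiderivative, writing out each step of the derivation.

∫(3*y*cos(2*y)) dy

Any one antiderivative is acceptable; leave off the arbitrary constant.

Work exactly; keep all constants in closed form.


Step 1. Integrate ∫(3*y*cos(2*y)) dy by parts with u = y, dv = (3*cos(2*y)) dy, so v = 3*sin(2*y)/2: now 3*y*sin(2*y)/2 + ∫(-3*sin(2*y)/2) dy.
Step 2. Evaluate the standard form: now 3*y*sin(2*y)/2 + 3*cos(2*y)/4.
Answer: 3*y*sin(2*y)/2 + 3*cos(2*y)/4.


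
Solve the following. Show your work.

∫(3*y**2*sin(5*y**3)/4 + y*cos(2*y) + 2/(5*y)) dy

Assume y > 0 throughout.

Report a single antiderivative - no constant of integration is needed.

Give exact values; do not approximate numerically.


Step 1. Rewrite: now ∫(2/(5*y)) dy + ∫(y*cos(2*y)) dy + ∫(3*y**2*sin(5*y**3)/4) dy.
Step 2. Substitute u = y**3, turning ∫(3*y**2*sin(5*y**3)/4) dy into ∫(sin(5*u)/4) du: now ∫(2/(5*y)) dy + ∫(y*cos(2*y)) dy + ∫(sin(5*u)/4) du.
Step 3. Evaluate the standard form: now -cos(5*u)/20 + ∫(2/(5*y)) dy + ∫(y*cos(2*y)) dy.
Step 4. Substitute back u = y**3: now -cos(5*y**3)/20 + ∫(2/(5*y)) dy + ∫(y*cos(2*y)) dy.
Step 5. Evaluate the standard form [assuming y > 0]: now 2*log(y)/5 - cos(5*y**3)/20 + ∫(y*cos(2*y)) dy.
Step 6. Integrate ∫(y*cos(2*y)) dy by parts with u = y, dv = (cos(2*y)) dy, so v = sin(2*y)/2: now y*sin(2*y)/2 + 2*log(y)/5 - cos(5*y**3)/20 + ∫(-sin(2*y)/2) dy.
Step 7. Evaluate the standard form: now y*sin(2*y)/2 + 2*log(y)/5 + cos(2*y)/4 - cos(5*y**3)/20.
Answer: y*sin(2*y)/2 + 2*log(y)/5 + cos(2*y)/4 - cos(5*y**3)/20.


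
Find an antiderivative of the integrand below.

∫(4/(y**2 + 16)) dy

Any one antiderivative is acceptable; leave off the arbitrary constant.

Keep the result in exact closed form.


Answer: atan(y/4).


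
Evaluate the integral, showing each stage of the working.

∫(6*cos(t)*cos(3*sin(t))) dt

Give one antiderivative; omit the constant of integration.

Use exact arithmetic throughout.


Step 1. Substitute u = sin(t), turning ∫(6*cos(t)*cos(3*sin(t))) dt into ∫(6*cos(3*u)) du: now ∫(6*cos(3*u)) du.
Step 2. Evaluate the standard form: now 2*sin(3*u).
Step 3. Substitute back u = sin(t): now 2*sin(3*sin(t)).
Answer: 2*sin(3*sin(t)).


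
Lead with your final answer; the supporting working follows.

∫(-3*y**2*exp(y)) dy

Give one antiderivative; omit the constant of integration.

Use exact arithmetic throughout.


The answer is -3*y**2*exp(y) + 6*y*exp(y) - 6*exp(y).
Step 1. Integrate ∫(-3*y**2*exp(y)) dy by parts with u = y**2, dv = (-3*exp(y)) dy, so v = -3*exp(y): now -3*y**2*exp(y) + ∫(6*y*exp(y)) dy.
Step 2. Integrate ∫(6*y*exp(y)) dy by parts with u = y, dv = (6*exp(y)) dy, so v = 6*exp(y): now -3*y**2*exp(y) + 6*y*exp(y) + ∫(-6*exp(y)) dy.
Step 3. Evaluate the standard form: now -3*y**2*exp(y) + 6*y*exp(y) - 6*exp(y).
Answer: -3*y**2*exp(y) + 6*y*exp(y) - 6*exp(y).


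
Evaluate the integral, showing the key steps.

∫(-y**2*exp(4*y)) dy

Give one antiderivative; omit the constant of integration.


Step 1. Integrate ∫(-y**2*exp(4*y)) dy by parts with u = y**2, dv = (-exp(4*y)) dy, so v = -exp(4*y)/4: now -y**2*exp(4*y)/4 + ∫(y*exp(4*y)/2) dy.
Step 2. Integrate ∫(y*exp(4*y)/2) dy by parts with u = y, dv = (exp(4*y)/2) dy, so v = exp(4*y)/8: now -y**2*exp(4*y)/4 + y*exp(4*y)/8 + ∫(-exp(4*y)/8) dy.
Step 3. Evaluate the standard form: now -y**2*exp(4*y)/4 + y*exp(4*y)/8 - exp(4*y)/32.
Answer: -y**2*exp(4*y)/4 + y*exp(4*y)/8 - exp(4*y)/32.


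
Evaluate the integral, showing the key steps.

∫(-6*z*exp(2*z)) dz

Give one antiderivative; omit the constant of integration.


Step 1. Integrate ∫(-6*z*exp(2*z)) dz by parts with u = z, dv = (-6*exp(2*z)) dz, so v = -3*exp(2*z): now -3*z*exp(2*z) + ∫(3*exp(2*z)) dz.
Step 2. Evaluate the standard form: now -3*z*exp(2*z) + 3*exp(2*z)/2.
Answer: -3*z*exp(2*z) + 3*exp(2*z)/2.


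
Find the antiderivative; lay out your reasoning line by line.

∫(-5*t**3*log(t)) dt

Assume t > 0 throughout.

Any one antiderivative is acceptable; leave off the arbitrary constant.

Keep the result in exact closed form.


Step 1. Integrate ∫(-5*t**3*log(t)) dt by parts with u = log(t), dv = (-5*t**3) dt, so v = -5*t**4/4 [assuming t > 0]: now -5*t**4*log(t)/4 + ∫(5*t**3/4) dt.
Step 2. Evaluate the standard form: now -5*t**4*log(t)/4 + 5*t**4/16.
Answer: -5*t**4*log(t)/4 + 5*t**4/16.


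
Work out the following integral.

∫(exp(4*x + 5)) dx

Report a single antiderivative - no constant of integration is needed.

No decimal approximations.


Answer: exp(4*x + 5)/4.


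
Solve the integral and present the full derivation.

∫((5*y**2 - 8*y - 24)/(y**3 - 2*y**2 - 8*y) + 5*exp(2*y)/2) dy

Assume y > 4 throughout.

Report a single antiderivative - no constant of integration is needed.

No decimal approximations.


Step 1. Rewrite: now ∫((5*y**2 - 8*y - 24)/(y**3 - 2*y**2 - 8*y)) dy + ∫(5*exp(2*y)/2) dy.
Step 2. Evaluate the standard form: now 5*exp(2*y)/4 + ∫((5*y**2 - 8*y - 24)/(y**3 - 2*y**2 - 8*y)) dy.
Step 3. Decompose ∫((5*y**2 - 8*y - 24)/(y**3 - 2*y**2 - 8*y)) dy by partial fractions, (5*y**2 - 8*y - 24)/(y**3 - 2*y**2 - 8*y) = 1/(y + 2) + 1/(y - 4) + 3/y: now 5*exp(2*y)/4 + ∫(3/y) dy + ∫(1/(y - 4)) dy + ∫(1/(y + 2)) dy.
Step 4. Evaluate the standard form [assuming y > -2]: now 5*exp(2*y)/4 + log(y + 2) + ∫(3/y) dy + ∫(1/(y - 4)) dy.
Step 5. Evaluate the standard form [assuming y > 4]: now 5*exp(2*y)/4 + log(y - 4) + log(y + 2) + ∫(3/y) dy.
Step 6. Evaluate the standard form [assuming y > 0]: now 5*exp(2*y)/4 + 3*log(y) + log(y - 4) + log(y + 2).
Answer: 5*exp(2*y)/4 + 3*log(y) + log(y - 4) + log(y + 2).


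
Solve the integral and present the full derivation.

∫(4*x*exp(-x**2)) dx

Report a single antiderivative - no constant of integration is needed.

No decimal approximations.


Step 1. Substitute u = x**2, turning ∫(4*x*exp(-x**2)) dx into ∫(2*exp(-u)) du: now ∫(2*exp(-u)) du.
Step 2. Evaluate the standard form: now -2*exp(-u).
Step 3. Substitute back u = x**2: now -2*exp(-x**2).
Answer: -2*exp(-x**2).


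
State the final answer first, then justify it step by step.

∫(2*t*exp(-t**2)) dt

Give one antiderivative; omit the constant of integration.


The answer is -exp(-t**2).
Step 1. Substitute u = t**2, turning ∫(2*t*exp(-t**2)) dt into ∫(exp(-u)) du: now ∫(exp(-u)) du.
Step 2. Evaluate the standard form: now -exp(-u).
Step 3. Substitute back u = t**2: now -exp(-t**2).
Answer: -exp(-t**2).


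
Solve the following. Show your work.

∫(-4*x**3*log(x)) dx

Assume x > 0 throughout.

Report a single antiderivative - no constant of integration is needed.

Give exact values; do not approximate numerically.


Step 1. Integrate ∫(-4*x**3*log(x)) dx by parts with u = log(x), dv = (-4*x**3) dx, so v = -x**4 [assuming x > 0]: now -x**4*log(x) + ∫(x**3) dx.
Step 2. Evaluate the standard form: now -x**4*log(x) + x**4/4.
Answer: -x**4*log(x) + x**4/4.


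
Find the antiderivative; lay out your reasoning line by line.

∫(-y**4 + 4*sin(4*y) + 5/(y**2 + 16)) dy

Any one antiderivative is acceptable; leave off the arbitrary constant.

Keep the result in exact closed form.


Step 1. Rewrite: now ∫(-y**4) dy + ∫(5/(y**2 + 16)) dy + ∫(4*sin(4*y)) dy.
Step 2. Evaluate the standard form: now -y**5/5 + ∫(5/(y**2 + 16)) dy + ∫(4*sin(4*y)) dy.
Step 3. Evaluate the standard form: now -y**5/5 - cos(4*y) + ∫(5/(y**2 + 16)) dy.
Step 4. Evaluate the standard form: now -y**5/5 - cos(4*y) + 5*atan(y/4)/4.
Answer: -y**5/5 - cos(4*y) + 5*atan(y/4)/4.


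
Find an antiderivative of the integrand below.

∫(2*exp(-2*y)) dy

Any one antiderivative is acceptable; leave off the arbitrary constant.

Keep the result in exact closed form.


Answer: -exp(-2*y).


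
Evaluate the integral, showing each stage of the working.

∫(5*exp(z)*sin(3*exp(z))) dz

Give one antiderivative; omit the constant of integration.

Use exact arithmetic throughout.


Step 1. Substitute u = exp(z), turning ∫(5*exp(z)*sin(3*exp(z))) dz into ∫(5*sin(3*u)) du: now ∫(5*sin(3*u)) du.
Step 2. Evaluate the standard form: now -5*cos(3*u)/3.
Step 3. Substitute back u = exp(z): now -5*cos(3*exp(z))/3.
Answer: -5*cos(3*exp(z))/3.


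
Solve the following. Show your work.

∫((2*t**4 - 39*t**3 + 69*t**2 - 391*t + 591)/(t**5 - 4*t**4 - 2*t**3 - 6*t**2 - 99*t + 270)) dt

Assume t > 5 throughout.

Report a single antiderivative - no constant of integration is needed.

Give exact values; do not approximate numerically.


Step 1. Decompose ∫((2*t**4 - 39*t**3 + 69*t**2 - 391*t + 591)/(t**5 - 4*t**4 - 2*t**3 - 6*t**2 - 99*t + 270)) dt by partial fractions, (2*t**4 - 39*t**3 + 69*t**2 - 391*t + 591)/(t**5 - 4*t**4 - 2*t**3 - 6*t**2 - 99*t + 270) = 2/(t**2 + 9) + 5/(t + 3) + 1/(t - 2) - 4/(t - 5): now ∫(-4/(t - 5)) dt + ∫(1/(t - 2)) dt + ∫(5/(t + 3)) dt + ∫(2/(t**2 + 9)) dt.
Step 2. Evaluate the standard form [assuming t > 5]: now -4*log(t - 5) + ∫(1/(t - 2)) dt + ∫(5/(t + 3)) dt + ∫(2/(t**2 + 9)) dt.
Step 3. Evaluate the standard form [assuming t > 2]: now -4*log(t - 5) + log(t - 2) + ∫(5/(t + 3)) dt + ∫(2/(t**2 + 9)) dt.
Step 4. Evaluate the standard form [assuming t > -3]: now -4*log(t - 5) + log(t - 2) + 5*log(t + 3) + ∫(2/(t**2 + 9)) dt.
Step 5. Evaluate the standard form: now -4*log(t - 5) + log(t - 2) + 5*log(t + 3) + 2*atan(t/3)/3.
Answer: -4*log(t - 5) + log(t - 2) + 5*log(t + 3) + 2*atan(t/3)/3.


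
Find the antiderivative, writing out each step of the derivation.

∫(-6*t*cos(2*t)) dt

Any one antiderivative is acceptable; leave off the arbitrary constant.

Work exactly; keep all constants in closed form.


Step 1. Integrate ∫(-6*t*cos(2*t)) dt by parts with u = t, dv = (-6*cos(2*t)) dt, so v = -3*sin(2*t): now -3*t*sin(2*t) + ∫(3*sin(2*t)) dt.
Step 2. Evaluate the standard form: now -3*t*sin(2*t) - 3*cos(2*t)/2.
Answer: -3*t*sin(2*t) - 3*cos(2*t)/2.


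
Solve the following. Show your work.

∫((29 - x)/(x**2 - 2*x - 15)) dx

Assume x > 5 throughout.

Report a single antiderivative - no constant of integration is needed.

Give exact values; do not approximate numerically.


Step 1. Decompose ∫((29 - x)/(x**2 - 2*x - 15)) dx by partial fractions, (29 - x)/(x**2 - 2*x - 15) = -4/(x + 3) + 3/(x - 5): now ∫(3/(x - 5)) dx + ∫(-4/(x + 3)) dx.
Step 2. Evaluate the standard form [assuming x > -3]: now -4*log(x + 3) + ∫(3/(x - 5)) dx.
Step 3. Evaluate the standard form [assuming x > 5]: now 3*log(x - 5) - 4*log(x + 3).
Answer: 3*log(x - 5) - 4*log(x + 3).


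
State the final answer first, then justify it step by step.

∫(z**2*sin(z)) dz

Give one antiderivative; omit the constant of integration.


The answer is -z**2*cos(z) + 2*z*sin(z) + 2*cos(z).
Step 1. Integrate ∫(z**2*sin(z)) dz by parts with u = z**2, dv = (sin(z)) dz, so v = -cos(z): now -z**2*cos(z) + ∫(2*z*cos(z)) dz.
Step 2. Integrate ∫(2*z*cos(z)) dz by parts with u = z, dv = (2*cos(z)) dz, so v = 2*sin(z): now -z**2*cos(z) + 2*z*sin(z) + ∫(-2*sin(z)) dz.
Step 3. Evaluate the standard form: now -z**2*cos(z) + 2*z*sin(z) + 2*cos(z).
Answer: -z**2*cos(z) + 2*z*sin(z) + 2*cos(z).


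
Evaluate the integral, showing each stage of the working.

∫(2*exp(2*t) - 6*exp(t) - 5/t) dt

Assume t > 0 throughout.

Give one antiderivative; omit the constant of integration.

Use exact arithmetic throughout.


Step 1. Rewrite: now ∫(-5/t) dt + ∫(-6*exp(t)) dt + ∫(2*exp(2*t)) dt.
Step 2. Evaluate the standard form [assuming t > 0]: now -5*log(t) + ∫(-6*exp(t)) dt + ∫(2*exp(2*t)) dt.
Step 3. Evaluate the standard form: now -6*exp(t) - 5*log(t) + ∫(2*exp(2*t)) dt.
Step 4. Evaluate the standard form: now exp(2*t) - 6*exp(t) - 5*log(t).
Answer: exp(2*t) - 6*exp(t) - 5*log(t).


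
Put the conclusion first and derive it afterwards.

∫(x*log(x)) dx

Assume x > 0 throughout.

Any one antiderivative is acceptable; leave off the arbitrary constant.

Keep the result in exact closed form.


The answer is x**2*log(x)/2 - x**2/4.
Step 1. Integrate ∫(x*log(x)) dx by parts with u = log(x), dv = (x) dx, so v = x**2/2 [assuming x > 0]: now x**2*log(x)/2 + ∫(-x/2) dx.
Step 2. Evaluate the standard form: now x**2*log(x)/2 - x**2/4.
Answer: x**2*log(x)/2 - x**2/4.


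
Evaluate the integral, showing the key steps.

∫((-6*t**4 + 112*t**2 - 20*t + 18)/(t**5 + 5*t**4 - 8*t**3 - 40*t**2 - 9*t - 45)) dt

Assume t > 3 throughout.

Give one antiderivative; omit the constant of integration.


Step 1. Decompose ∫((-6*t**4 + 112*t**2 - 20*t + 18)/(t**5 + 5*t**4 - 8*t**3 - 40*t**2 - 9*t - 45)) dt by partial fractions, (-6*t**4 + 112*t**2 - 20*t + 18)/(t**5 + 5*t**4 - 8*t**3 - 40*t**2 - 9*t - 45) = 2/(t**2 + 1) - 2/(t + 5) - 5/(t + 3) + 1/(t - 3): now ∫(1/(t - 3)) dt + ∫(-5/(t + 3)) dt + ∫(-2/(t + 5)) dt + ∫(2/(t**2 + 1)) dt.
Step 2. Evaluate the standard form [assuming t > -5]: now -2*log(t + 5) + ∫(1/(t - 3)) dt + ∫(-5/(t + 3)) dt + ∫(2/(t**2 + 1)) dt.
Step 3. Evaluate the standard form [assuming t > 3]: now log(t - 3) - 2*log(t + 5) + ∫(-5/(t + 3)) dt + ∫(2/(t**2 + 1)) dt.
Step 4. Evaluate the standard form [assuming t > -3]: now log(t - 3) - 5*log(t + 3) - 2*log(t + 5) + ∫(2/(t**2 + 1)) dt.
Step 5. Evaluate the standard form: now log(t - 3) - 5*log(t + 3) - 2*log(t + 5) + 2*atan(t).
Answer: log(t - 3) - 5*log(t + 3) - 2*log(t + 5) + 2*atan(t).


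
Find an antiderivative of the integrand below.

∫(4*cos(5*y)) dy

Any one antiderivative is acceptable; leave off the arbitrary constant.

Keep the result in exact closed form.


Answer: 4*sin(5*y)/5.


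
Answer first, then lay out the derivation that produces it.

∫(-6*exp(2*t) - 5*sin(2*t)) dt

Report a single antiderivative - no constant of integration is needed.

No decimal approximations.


The answer is -3*exp(2*t) + 5*cos(2*t)/2.
Step 1. Rewrite: now ∫(-6*exp(2*t)) dt + ∫(-5*sin(2*t)) dt.
Step 2. Evaluate the standard form: now -3*exp(2*t) + ∫(-5*sin(2*t)) dt.
Step 3. Evaluate the standard form: now -3*exp(2*t) + 5*cos(2*t)/2.
Answer: -3*exp(2*t) + 5*cos(2*t)/2.


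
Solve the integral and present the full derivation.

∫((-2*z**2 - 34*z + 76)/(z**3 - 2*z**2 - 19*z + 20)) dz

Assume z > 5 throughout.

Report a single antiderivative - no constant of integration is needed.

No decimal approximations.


Step 1. Decompose ∫((-2*z**2 - 34*z + 76)/(z**3 - 2*z**2 - 19*z + 20)) dz by partial fractions, (-2*z**2 - 34*z + 76)/(z**3 - 2*z**2 - 19*z + 20) = 4/(z + 4) - 2/(z - 1) - 4/(z - 5): now ∫(-4/(z - 5)) dz + ∫(-2/(z - 1)) dz + ∫(4/(z + 4)) dz.
Step 2. Evaluate the standard form [assuming z > 1]: now -2*log(z - 1) + ∫(-4/(z - 5)) dz + ∫(4/(z + 4)) dz.
Step 3. Evaluate the standard form [assuming z > -4]: now -2*log(z - 1) + 4*log(z + 4) + ∫(-4/(z - 5)) dz.
Step 4. Evaluate the standard form [assuming z > 5]: now -4*log(z - 5) - 2*log(z - 1) + 4*log(z + 4).
Answer: -4*log(z - 5) - 2*log(z - 1) + 4*log(z + 4).


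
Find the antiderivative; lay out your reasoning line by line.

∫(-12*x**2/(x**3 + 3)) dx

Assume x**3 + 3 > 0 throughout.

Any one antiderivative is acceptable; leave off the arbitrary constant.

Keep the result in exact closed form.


Step 1. Substitute u = x**3 + 3, turning ∫(-12*x**2/(x**3 + 3)) dx into ∫(-4/u) du: now ∫(-4/u) du.
Step 2. Evaluate the standard form [assuming u > 0]: now -4*log(u).
Step 3. Substitute back u = x**3 + 3: now -4*log(x**3 + 3).
Answer: -4*log(x**3 + 3).


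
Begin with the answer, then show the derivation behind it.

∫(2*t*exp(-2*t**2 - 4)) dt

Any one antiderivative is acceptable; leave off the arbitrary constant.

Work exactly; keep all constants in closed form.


The answer is -exp(-2*t**2 - 4)/2.
Step 1. Substitute u = t**2 + 2, turning ∫(2*t*exp(-2*t**2 - 4)) dt into ∫(exp(-2*u)) du: now ∫(exp(-2*u)) du.
Step 2. Evaluate the standard form: now -exp(-2*u)/2.
Step 3. Substitute back u = t**2 + 2: now -exp(-2*t**2 - 4)/2.
Answer: -exp(-2*t**2 - 4)/2.


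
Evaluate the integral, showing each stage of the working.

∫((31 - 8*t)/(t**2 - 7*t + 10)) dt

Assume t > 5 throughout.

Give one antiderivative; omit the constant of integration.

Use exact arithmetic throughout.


Step 1. Decompose ∫((31 - 8*t)/(t**2 - 7*t + 10)) dt by partial fractions, (31 - 8*t)/(t**2 - 7*t + 10) = -5/(t - 2) - 3/(t - 5): now ∫(-3/(t - 5)) dt + ∫(-5/(t - 2)) dt.
Step 2. Evaluate the standard form [assuming t > 2]: now -5*log(t - 2) + ∫(-3/(t - 5)) dt.
Step 3. Evaluate the standard form [assuming t > 5]: now -3*log(t - 5) - 5*log(t - 2).
Answer: -3*log(t - 5) - 5*log(t - 2).


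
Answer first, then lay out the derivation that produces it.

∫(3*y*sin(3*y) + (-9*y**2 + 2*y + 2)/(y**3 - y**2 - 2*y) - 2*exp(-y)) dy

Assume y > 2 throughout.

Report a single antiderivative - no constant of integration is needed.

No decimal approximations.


The answer is -y*cos(3*y) - log(y) - 5*log(y - 2) - 3*log(y + 1) + sin(3*y)/3 + 2*exp(-y).
Step 1. Rewrite: now ∫(3*y*sin(3*y)) dy + ∫((-9*y**2 + 2*y + 2)/(y**3 - y**2 - 2*y)) dy + ∫(-2*exp(-y)) dy.
Step 2. Integrate ∫(3*y*sin(3*y)) dy by parts with u = y, dv = (3*sin(3*y)) dy, so v = -cos(3*y): now -y*cos(3*y) + ∫((-9*y**2 + 2*y + 2)/(y**3 - y**2 - 2*y)) dy + ∫(-2*exp(-y)) dy + ∫(cos(3*y)) dy.
Step 3. Evaluate the standard form: now -y*cos(3*y) + sin(3*y)/3 + ∫((-9*y**2 + 2*y + 2)/(y**3 - y**2 - 2*y)) dy + ∫(-2*exp(-y)) dy.
Step 4. Decompose ∫((-9*y**2 + 2*y + 2)/(y**3 - y**2 - 2*y)) dy by partial fractions, (-9*y**2 + 2*y + 2)/(y**3 - y**2 - 2*y) = -3/(y + 1) - 5/(y - 2) - 1/y: now -y*cos(3*y) + sin(3*y)/3 + ∫(-1/y) dy + ∫(-5/(y - 2)) dy + ∫(-3/(y + 1)) dy + ∫(-2*exp(-y)) dy.
Step 5. Evaluate the standard form [assuming y > -1]: now -y*cos(3*y) - 3*log(y + 1) + sin(3*y)/3 + ∫(-1/y) dy + ∫(-5/(y - 2)) dy + ∫(-2*exp(-y)) dy.
Step 6. Evaluate the standard form [assuming y > 0]: now -y*cos(3*y) - log(y) - 3*log(y + 1) + sin(3*y)/3 + ∫(-5/(y - 2)) dy + ∫(-2*exp(-y)) dy.
Step 7. Evaluate the standard form [assuming y > 2]: now -y*cos(3*y) - log(y) - 5*log(y - 2) - 3*log(y + 1) + sin(3*y)/3 + ∫(-2*exp(-y)) dy.
Step 8. Evaluate the standard form: now -y*cos(3*y) - log(y) - 5*log(y - 2) - 3*log(y + 1) + sin(3*y)/3 + 2*exp(-y).
Answer: -y*cos(3*y) - log(y) - 5*log(y - 2) - 3*log(y + 1) + sin(3*y)/3 + 2*exp(-y).


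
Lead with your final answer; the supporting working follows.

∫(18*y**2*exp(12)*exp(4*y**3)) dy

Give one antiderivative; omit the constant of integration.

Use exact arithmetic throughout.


The answer is 3*exp(4*y**3 + 12)/2.
Step 1. Substitute u = y**3 + 3, turning ∫(18*y**2*exp(12)*exp(4*y**3)) dy into ∫(6*exp(4*u)) du: now ∫(6*exp(4*u)) du.
Step 2. Evaluate the standard form: now 3*exp(4*u)/2.
Step 3. Substitute back u = y**3 + 3: now 3*exp(4*y**3 + 12)/2.
Answer: 3*exp(4*y**3 + 12)/2.


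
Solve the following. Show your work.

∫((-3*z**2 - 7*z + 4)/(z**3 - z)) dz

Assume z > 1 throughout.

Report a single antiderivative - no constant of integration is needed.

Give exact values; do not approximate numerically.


Step 1. Decompose ∫((-3*z**2 - 7*z + 4)/(z**3 - z)) dz by partial fractions, (-3*z**2 - 7*z + 4)/(z**3 - z) = 4/(z + 1) - 3/(z - 1) - 4/z: now ∫(-4/z) dz + ∫(-3/(z - 1)) dz + ∫(4/(z + 1)) dz.
Step 2. Evaluate the standard form [assuming z > -1]: now 4*log(z + 1) + ∫(-4/z) dz + ∫(-3/(z - 1)) dz.
Step 3. Evaluate the standard form [assuming z > 0]: now -4*log(z) + 4*log(z + 1) + ∫(-3/(z - 1)) dz.
Step 4. Evaluate the standard form [assuming z > 1]: now -4*log(z) - 3*log(z - 1) + 4*log(z + 1).
Answer: -4*log(z) - 3*log(z - 1) + 4*log(z + 1).


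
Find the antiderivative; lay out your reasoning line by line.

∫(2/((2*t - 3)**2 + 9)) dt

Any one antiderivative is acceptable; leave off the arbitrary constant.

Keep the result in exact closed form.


Step 1. Substitute u = 2*t - 3, turning ∫(2/((2*t - 3)**2 + 9)) dt into ∫(1/(u**2 + 9)) du: now ∫(1/(u**2 + 9)) du.
Step 2. Evaluate the standard form: now atan(u/3)/3.
Step 3. Substitute back u = 2*t - 3: now atan(2*t/3 - 1)/3.
Answer: atan(2*t/3 - 1)/3.


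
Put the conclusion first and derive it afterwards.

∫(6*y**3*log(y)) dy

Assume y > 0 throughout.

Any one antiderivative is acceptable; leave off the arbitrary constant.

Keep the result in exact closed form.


The answer is 3*y**4*log(y)/2 - 3*y**4/8.
Step 1. Integrate ∫(6*y**3*log(y)) dy by parts with u = log(y), dv = (6*y**3) dy, so v = 3*y**4/2 [assuming y > 0]: now 3*y**4*log(y)/2 + ∫(-3*y**3/2) dy.
Step 2. Evaluate the standard form: now 3*y**4*log(y)/2 - 3*y**4/8.
Answer: 3*y**4*log(y)/2 - 3*y**4/8.


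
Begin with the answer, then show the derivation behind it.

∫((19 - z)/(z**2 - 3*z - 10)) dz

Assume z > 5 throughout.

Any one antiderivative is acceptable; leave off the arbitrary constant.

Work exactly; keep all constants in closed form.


The answer is 2*log(z - 5) - 3*log(z + 2).
Step 1. Decompose ∫((19 - z)/(z**2 - 3*z - 10)) dz by partial fractions, (19 - z)/(z**2 - 3*z - 10) = -3/(z + 2) + 2/(z - 5): now ∫(2/(z - 5)) dz + ∫(-3/(z + 2)) dz.
Step 2. Evaluate the standard form [assuming z > -2]: now -3*log(z + 2) + ∫(2/(z - 5)) dz.
Step 3. Evaluate the standard form [assuming z > 5]: now 2*log(z - 5) - 3*log(z + 2).
Answer: 2*log(z - 5) - 3*log(z + 2).


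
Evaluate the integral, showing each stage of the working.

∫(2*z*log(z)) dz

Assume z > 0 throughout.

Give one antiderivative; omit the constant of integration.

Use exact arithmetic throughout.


Step 1. Integrate ∫(2*z*log(z)) dz by parts with u = log(z), dv = (2*z) dz, so v = z**2 [assuming z > 0]: now z**2*log(z) + ∫(-z) dz.
Step 2. Evaluate the standard form: now z**2*log(z) - z**2/2.
Answer: z**2*log(z) - z**2/2.


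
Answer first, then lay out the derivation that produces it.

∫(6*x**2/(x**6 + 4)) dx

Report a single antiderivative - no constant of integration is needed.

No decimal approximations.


The answer is atan(x**3/2).
Step 1. Substitute u = x**3, turning ∫(6*x**2/(x**6 + 4)) dx into ∫(2/(u**2 + 4)) du: now ∫(2/(u**2 + 4)) du.
Step 2. Evaluate the standard form: now atan(u/2).
Step 3. Substitute back u = x**3: now atan(x**3/2).
Answer: atan(x**3/2).


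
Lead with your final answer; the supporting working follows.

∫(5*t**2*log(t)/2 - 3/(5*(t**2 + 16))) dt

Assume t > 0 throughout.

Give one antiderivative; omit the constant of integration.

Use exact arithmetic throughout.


The answer is 5*t**3*log(t)/6 - 5*t**3/18 - 3*atan(t/4)/20.
Step 1. Rewrite: now ∫(5*t**2*log(t)/2) dt + ∫(-3/(5*(t**2 + 16))) dt.
Step 2. Evaluate the standard form: now -3*atan(t/4)/20 + ∫(5*t**2*log(t)/2) dt.
Step 3. Integrate ∫(5*t**2*log(t)/2) dt by parts with u = log(t), dv = (5*t**2/2) dt, so v = 5*t**3/6 [assuming t > 0]: now 5*t**3*log(t)/6 - 3*atan(t/4)/20 + ∫(-5*t**2/6) dt.
Step 4. Evaluate the standard form: now 5*t**3*log(t)/6 - 5*t**3/18 - 3*atan(t/4)/20.
Answer: 5*t**3*log(t)/6 - 5*t**3/18 - 3*atan(t/4)/20.


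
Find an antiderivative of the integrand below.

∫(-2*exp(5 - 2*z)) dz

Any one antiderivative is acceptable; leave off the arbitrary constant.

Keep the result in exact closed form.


Answer: exp(5 - 2*z).


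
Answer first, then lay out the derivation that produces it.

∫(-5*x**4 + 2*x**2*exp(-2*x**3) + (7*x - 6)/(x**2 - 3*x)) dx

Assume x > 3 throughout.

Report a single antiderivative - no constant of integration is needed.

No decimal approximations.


The answer is -x**5 + 2*log(x) + 5*log(x - 3) - exp(-2*x**3)/3.
Step 1. Rewrite: now ∫(-5*x**4) dx + ∫(2*x**2*exp(-2*x**3)) dx + ∫((7*x - 6)/(x**2 - 3*x)) dx.
Step 2. Evaluate the standard form: now -x**5 + ∫(2*x**2*exp(-2*x**3)) dx + ∫((7*x - 6)/(x**2 - 3*x)) dx.
Step 3. Decompose ∫((7*x - 6)/(x**2 - 3*x)) dx by partial fractions, (7*x - 6)/(x**2 - 3*x) = 5/(x - 3) + 2/x: now -x**5 + ∫(2/x) dx + ∫(2*x**2*exp(-2*x**3)) dx + ∫(5/(x - 3)) dx.
Step 4. Evaluate the standard form [assuming x > 0]: now -x**5 + 2*log(x) + ∫(2*x**2*exp(-2*x**3)) dx + ∫(5/(x - 3)) dx.
Step 5. Evaluate the standard form [assuming x > 3]: now -x**5 + 2*log(x) + 5*log(x - 3) + ∫(2*x**2*exp(-2*x**3)) dx.
Step 6. Substitute u = x**3, turning ∫(2*x**2*exp(-2*x**3)) dx into ∫(2*exp(-2*u)/3) du: now -x**5 + 2*log(x) + 5*log(x - 3) + ∫(2*exp(-2*u)/3) du.
Step 7. Evaluate the standard form: now -x**5 + 2*log(x) + 5*log(x - 3) - exp(-2*u)/3.
Step 8. Substitute back u = x**3: now -x**5 + 2*log(x) + 5*log(x - 3) - exp(-2*x**3)/3.
Answer: -x**5 + 2*log(x) + 5*log(x - 3) - exp(-2*x**3)/3.


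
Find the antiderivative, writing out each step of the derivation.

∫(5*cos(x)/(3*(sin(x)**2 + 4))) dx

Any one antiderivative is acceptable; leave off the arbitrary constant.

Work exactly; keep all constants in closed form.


Step 1. Substitute u = sin(x), turning ∫(5*cos(x)/(3*(sin(x)**2 + 4))) dx into ∫(5/(3*(u**2 + 4))) du: now ∫(5/(3*(u**2 + 4))) du.
Step 2. Evaluate the standard form: now 5*atan(u/2)/6.
Step 3. Substitute back u = sin(x): now 5*atan(sin(x)/2)/6.
Answer: 5*atan(sin(x)/2)/6.


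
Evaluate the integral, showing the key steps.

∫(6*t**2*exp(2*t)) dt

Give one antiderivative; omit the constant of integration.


Step 1. Integrate ∫(6*t**2*exp(2*t)) dt by parts with u = t**2, dv = (6*exp(2*t)) dt, so v = 3*exp(2*t): now 3*t**2*exp(2*t) + ∫(-6*t*exp(2*t)) dt.
Step 2. Integrate ∫(-6*t*exp(2*t)) dt by parts with u = t, dv = (-6*exp(2*t)) dt, so v = -3*exp(2*t): now 3*t**2*exp(2*t) - 3*t*exp(2*t) + ∫(3*exp(2*t)) dt.
Step 3. Evaluate the standard form: now 3*t**2*exp(2*t) - 3*t*exp(2*t) + 3*exp(2*t)/2.
Answer: 3*t**2*exp(2*t) - 3*t*exp(2*t) + 3*exp(2*t)/2.


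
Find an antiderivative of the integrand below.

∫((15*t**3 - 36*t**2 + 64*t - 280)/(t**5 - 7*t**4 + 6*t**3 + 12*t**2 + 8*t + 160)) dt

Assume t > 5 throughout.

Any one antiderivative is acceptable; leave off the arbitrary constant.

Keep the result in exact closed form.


Answer: 5*log(t - 5) - 3*log(t - 4) - 2*log(t + 2) - atan(t/2).


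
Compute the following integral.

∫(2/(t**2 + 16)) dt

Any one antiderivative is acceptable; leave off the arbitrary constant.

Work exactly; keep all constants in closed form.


Answer: atan(t/4)/2.


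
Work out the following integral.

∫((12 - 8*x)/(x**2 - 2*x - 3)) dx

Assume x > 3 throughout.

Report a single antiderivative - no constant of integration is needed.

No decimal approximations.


Answer: -3*log(x - 3) - 5*log(x + 1).


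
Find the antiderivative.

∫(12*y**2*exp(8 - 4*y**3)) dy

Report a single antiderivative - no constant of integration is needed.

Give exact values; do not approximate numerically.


Answer: -exp(8 - 4*y**3).


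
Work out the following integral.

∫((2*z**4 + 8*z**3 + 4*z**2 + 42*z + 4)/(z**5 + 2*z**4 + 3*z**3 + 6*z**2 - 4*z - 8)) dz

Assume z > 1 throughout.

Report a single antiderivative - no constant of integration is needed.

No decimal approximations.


Answer: 2*log(z - 1) + 4*log(z + 1) - 4*log(z + 2) - atan(z/2).


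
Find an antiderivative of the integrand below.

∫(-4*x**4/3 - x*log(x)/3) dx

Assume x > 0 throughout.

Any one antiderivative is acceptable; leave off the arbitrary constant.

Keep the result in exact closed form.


Answer: -4*x**5/15 - x**2*log(x)/6 + x**2/12.


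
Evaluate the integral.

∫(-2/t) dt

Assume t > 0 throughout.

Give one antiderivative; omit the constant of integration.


Answer: -2*log(t).


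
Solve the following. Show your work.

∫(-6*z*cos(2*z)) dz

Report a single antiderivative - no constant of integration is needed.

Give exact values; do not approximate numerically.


Step 1. Integrate ∫(-6*z*cos(2*z)) dz by parts with u = z, dv = (-6*cos(2*z)) dz, so v = -3*sin(2*z): now -3*z*sin(2*z) + ∫(3*sin(2*z)) dz.
Step 2. Evaluate the standard form: now -3*z*sin(2*z) - 3*cos(2*z)/2.
Answer: -3*z*sin(2*z) - 3*cos(2*z)/2.


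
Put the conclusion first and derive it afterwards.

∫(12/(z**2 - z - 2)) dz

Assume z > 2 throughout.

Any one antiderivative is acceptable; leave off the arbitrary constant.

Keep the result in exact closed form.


The answer is 4*log(z - 2) - 4*log(z + 1).
Step 1. Decompose ∫(12/(z**2 - z - 2)) dz by partial fractions, 12/(z**2 - z - 2) = -4/(z + 1) + 4/(z - 2): now ∫(4/(z - 2)) dz + ∫(-4/(z + 1)) dz.
Step 2. Evaluate the standard form [assuming z > -1]: now -4*log(z + 1) + ∫(4/(z - 2)) dz.
Step 3. Evaluate the standard form [assuming z > 2]: now 4*log(z - 2) - 4*log(z + 1).
Answer: 4*log(z - 2) - 4*log(z + 1).


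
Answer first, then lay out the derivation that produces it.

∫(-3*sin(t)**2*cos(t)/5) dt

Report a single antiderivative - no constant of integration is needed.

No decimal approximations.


The answer is -sin(t)**3/5.
Step 1. Substitute u = sin(t), turning ∫(-3*sin(t)**2*cos(t)/5) dt into ∫(-3*u**2/5) du: now ∫(-3*u**2/5) du.
Step 2. Evaluate the standard form: now -u**3/5.
Step 3. Substitute back u = sin(t): now -sin(t)**3/5.
Answer: -sin(t)**3/5.


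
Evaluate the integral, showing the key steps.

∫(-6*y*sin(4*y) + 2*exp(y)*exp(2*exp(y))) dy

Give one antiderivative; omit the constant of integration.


Step 1. Rewrite: now ∫(-6*y*sin(4*y)) dy + ∫(2*exp(y)*exp(2*exp(y))) dy.
Step 2. Substitute u = exp(y), turning ∫(2*exp(y)*exp(2*exp(y))) dy into ∫(2*exp(2*u)) du: now ∫(-6*y*sin(4*y)) dy + ∫(2*exp(2*u)) du.
Step 3. Evaluate the standard form: now exp(2*u) + ∫(-6*y*sin(4*y)) dy.
Step 4. Substitute back u = exp(y): now exp(2*exp(y)) + ∫(-6*y*sin(4*y)) dy.
Step 5. Integrate ∫(-6*y*sin(4*y)) dy by parts with u = y, dv = (-6*sin(4*y)) dy, so v = 3*cos(4*y)/2: now 3*y*cos(4*y)/2 + exp(2*exp(y)) + ∫(-3*cos(4*y)/2) dy.
Step 6. Evaluate the standard form: now 3*y*cos(4*y)/2 + exp(2*exp(y)) - 3*sin(4*y)/8.
Answer: 3*y*cos(4*y)/2 + exp(2*exp(y)) - 3*sin(4*y)/8.


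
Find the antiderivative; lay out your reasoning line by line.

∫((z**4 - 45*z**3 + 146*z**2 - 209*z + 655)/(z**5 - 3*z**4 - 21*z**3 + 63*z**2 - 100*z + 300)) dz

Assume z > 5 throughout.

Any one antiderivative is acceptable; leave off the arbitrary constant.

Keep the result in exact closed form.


Step 1. Decompose ∫((z**4 - 45*z**3 + 146*z**2 - 209*z + 655)/(z**5 - 3*z**4 - 21*z**3 + 63*z**2 - 100*z + 300)) dz by partial fractions, (z**4 - 45*z**3 + 146*z**2 - 209*z + 655)/(z**5 - 3*z**4 - 21*z**3 + 63*z**2 - 100*z + 300) = 1/(z**2 + 4) + 5/(z + 5) - 1/(z - 3) - 3/(z - 5): now ∫(-3/(z - 5)) dz + ∫(-1/(z - 3)) dz + ∫(5/(z + 5)) dz + ∫(1/(z**2 + 4)) dz.
Step 2. Evaluate the standard form [assuming z > 5]: now -3*log(z - 5) + ∫(-1/(z - 3)) dz + ∫(5/(z + 5)) dz + ∫(1/(z**2 + 4)) dz.
Step 3. Evaluate the standard form [assuming z > -5]: now -3*log(z - 5) + 5*log(z + 5) + ∫(-1/(z - 3)) dz + ∫(1/(z**2 + 4)) dz.
Step 4. Evaluate the standard form [assuming z > 3]: now -3*log(z - 5) - log(z - 3) + 5*log(z + 5) + ∫(1/(z**2 + 4)) dz.
Step 5. Evaluate the standard form: now -3*log(z - 5) - log(z - 3) + 5*log(z + 5) + atan(z/2)/2.
Answer: -3*log(z - 5) - log(z - 3) + 5*log(z + 5) + atan(z/2)/2.


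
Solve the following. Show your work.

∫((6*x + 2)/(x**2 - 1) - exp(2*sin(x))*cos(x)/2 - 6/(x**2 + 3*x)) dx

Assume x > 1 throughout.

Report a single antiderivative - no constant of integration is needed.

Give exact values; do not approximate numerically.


Step 1. Rewrite: now ∫((6*x + 2)/(x**2 - 1)) dx + ∫(-exp(2*sin(x))*cos(x)/2) dx + ∫(-6/(x**2 + 3*x)) dx.
Step 2. Decompose ∫(-6/(x**2 + 3*x)) dx by partial fractions, -6/(x**2 + 3*x) = 2/(x + 3) - 2/x: now ∫(-2/x) dx + ∫((6*x + 2)/(x**2 - 1)) dx + ∫(-exp(2*sin(x))*cos(x)/2) dx + ∫(2/(x + 3)) dx.
Step 3. Evaluate the standard form [assuming x > -3]: now 2*log(x + 3) + ∫(-2/x) dx + ∫((6*x + 2)/(x**2 - 1)) dx + ∫(-exp(2*sin(x))*cos(x)/2) dx.
Step 4. Evaluate the standard form [assuming x > 0]: now -2*log(x) + 2*log(x + 3) + ∫((6*x + 2)/(x**2 - 1)) dx + ∫(-exp(2*sin(x))*cos(x)/2) dx.
Step 5. Decompose ∫((6*x + 2)/(x**2 - 1)) dx by partial fractions, (6*x + 2)/(x**2 - 1) = 2/(x + 1) + 4/(x - 1): now -2*log(x) + 2*log(x + 3) + ∫(-exp(2*sin(x))*cos(x)/2) dx + ∫(4/(x - 1)) dx + ∫(2/(x + 1)) dx.
Step 6. Evaluate the standard form [assuming x > 1]: now -2*log(x) + 4*log(x - 1) + 2*log(x + 3) + ∫(-exp(2*sin(x))*cos(x)/2) dx + ∫(2/(x + 1)) dx.
Step 7. Evaluate the standard form [assuming x > -1]: now -2*log(x) + 4*log(x - 1) + 2*log(x + 1) + 2*log(x + 3) + ∫(-exp(2*sin(x))*cos(x)/2) dx.
Step 8. Substitute u = sin(x), turning ∫(-exp(2*sin(x))*cos(x)/2) dx into ∫(-exp(2*u)/2) du: now -2*log(x) + 4*log(x - 1) + 2*log(x + 1) + 2*log(x + 3) + ∫(-exp(2*u)/2) du.
Step 9. Evaluate the standard form: now -exp(2*u)/4 - 2*log(x) + 4*log(x - 1) + 2*log(x + 1) + 2*log(x + 3).
Step 10. Substitute back u = sin(x): now -exp(2*sin(x))/4 - 2*log(x) + 4*log(x - 1) + 2*log(x + 1) + 2*log(x + 3).
Answer: -exp(2*sin(x))/4 - 2*log(x) + 4*log(x - 1) + 2*log(x + 1) + 2*log(x + 3).


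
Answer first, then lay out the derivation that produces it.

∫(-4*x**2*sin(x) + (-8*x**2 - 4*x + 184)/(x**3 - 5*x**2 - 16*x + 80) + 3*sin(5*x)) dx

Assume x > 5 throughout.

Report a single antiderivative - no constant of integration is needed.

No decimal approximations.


The answer is 4*x**2*cos(x) - 8*x*sin(x) - 4*log(x - 5) - 5*log(x - 4) + log(x + 4) - 8*cos(x) - 3*cos(5*x)/5.
Step 1. Rewrite: now ∫(-4*x**2*sin(x)) dx + ∫((-8*x**2 - 4*x + 184)/(x**3 - 5*x**2 - 16*x + 80)) dx + ∫(3*sin(5*x)) dx.
Step 2. Integrate ∫(-4*x**2*sin(x)) dx by parts with u = x**2, dv = (-4*sin(x)) dx, so v = 4*cos(x): now 4*x**2*cos(x) + ∫(-8*x*cos(x)) dx + ∫((-8*x**2 - 4*x + 184)/(x**3 - 5*x**2 - 16*x + 80)) dx + ∫(3*sin(5*x)) dx.
Step 3. Integrate ∫(-8*x*cos(x)) dx by parts with u = x, dv = (-8*cos(x)) dx, so v = -8*sin(x): now 4*x**2*cos(x) - 8*x*sin(x) + ∫((-8*x**2 - 4*x + 184)/(x**3 - 5*x**2 - 16*x + 80)) dx + ∫(8*sin(x)) dx + ∫(3*sin(5*x)) dx.
Step 4. Evaluate the standard form: now 4*x**2*cos(x) - 8*x*sin(x) - 8*cos(x) + ∫((-8*x**2 - 4*x + 184)/(x**3 - 5*x**2 - 16*x + 80)) dx + ∫(3*sin(5*x)) dx.
Step 5. Evaluate the standard form: now 4*x**2*cos(x) - 8*x*sin(x) - 8*cos(x) - 3*cos(5*x)/5 + ∫((-8*x**2 - 4*x + 184)/(x**3 - 5*x**2 - 16*x + 80)) dx.
Step 6. Decompose ∫((-8*x**2 - 4*x + 184)/(x**3 - 5*x**2 - 16*x + 80)) dx by partial fractions, (-8*x**2 - 4*x + 184)/(x**3 - 5*x**2 - 16*x + 80) = 1/(x + 4) - 5/(x - 4) - 4/(x - 5): now 4*x**2*cos(x) - 8*x*sin(x) - 8*cos(x) - 3*cos(5*x)/5 + ∫(-4/(x - 5)) dx + ∫(-5/(x - 4)) dx + ∫(1/(x + 4)) dx.
Step 7. Evaluate the standard form [assuming x > 4]: now 4*x**2*cos(x) - 8*x*sin(x) - 5*log(x - 4) - 8*cos(x) - 3*cos(5*x)/5 + ∫(-4/(x - 5)) dx + ∫(1/(x + 4)) dx.
Step 8. Evaluate the standard form [assuming x > 5]: now 4*x**2*cos(x) - 8*x*sin(x) - 4*log(x - 5) - 5*log(x - 4) - 8*cos(x) - 3*cos(5*x)/5 + ∫(1/(x + 4)) dx.
Step 9. Evaluate the standard form [assuming x > -4]: now 4*x**2*cos(x) - 8*x*sin(x) - 4*log(x - 5) - 5*log(x - 4) + log(x + 4) - 8*cos(x) - 3*cos(5*x)/5.
Answer: 4*x**2*cos(x) - 8*x*sin(x) - 4*log(x - 5) - 5*log(x - 4) + log(x + 4) - 8*cos(x) - 3*cos(5*x)/5.
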